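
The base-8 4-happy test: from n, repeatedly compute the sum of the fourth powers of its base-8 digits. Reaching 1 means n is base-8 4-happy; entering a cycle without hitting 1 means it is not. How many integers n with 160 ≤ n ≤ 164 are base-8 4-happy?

1

160: 160 → 272 → 272  (repeats 272)
161: 161 → 273 → 273  (repeats 273)
162: 162 → 288 → 512 → 1  (reaches 1)
163: 163 → 353 → 882 → 1938 → 1409 → 1313 → 529 → 18 → 32 → 256 → 256  (repeats 256)
164: 164 → 528 → 17 → 17  (repeats 17)
base-8 4-happy: 162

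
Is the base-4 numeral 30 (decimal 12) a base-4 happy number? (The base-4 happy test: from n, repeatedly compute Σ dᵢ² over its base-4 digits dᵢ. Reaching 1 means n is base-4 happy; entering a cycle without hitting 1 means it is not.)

base-4 happy

12 = (3,0)_4 → 9
9 = (2,1)_4 → 5
5 = (1,1)_4 → 2
2 = (2)_4 → 4
4 = (1,0)_4 → 1  — reached 1.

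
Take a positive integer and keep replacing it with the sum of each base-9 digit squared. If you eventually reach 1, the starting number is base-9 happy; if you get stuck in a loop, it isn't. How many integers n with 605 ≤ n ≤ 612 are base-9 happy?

605: 605 → 69 → 85 → 17 → 65 → 53 → 89 → 65  — not base-9 happy
606: 606 → 74 → 68 → 74  — not base-9 happy
607: 607 → 81 → 1  — base-9 happy
608: 608 → 90 → 2 → 4 → 16 → 50 → 50  — not base-9 happy
609: 609 → 101 → 9 → 1  — base-9 happy
610: 610 → 114 → 46 → 26 → 68 → 74 → 68  — not base-9 happy
611: 611 → 129 → 35 → 73 → 65 → 53 → 89 → 65  — not base-9 happy
612: 612 → 74 → 68 → 74  — not base-9 happy
base-9 happy: 607, 609

2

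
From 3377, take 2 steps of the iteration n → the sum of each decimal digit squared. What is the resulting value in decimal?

38

3377 → 3² + 3² + 7² + 7² = 9 + 9 + 49 + 49 = 116
116 → 1² + 1² + 6² = 1 + 1 + 36 = 38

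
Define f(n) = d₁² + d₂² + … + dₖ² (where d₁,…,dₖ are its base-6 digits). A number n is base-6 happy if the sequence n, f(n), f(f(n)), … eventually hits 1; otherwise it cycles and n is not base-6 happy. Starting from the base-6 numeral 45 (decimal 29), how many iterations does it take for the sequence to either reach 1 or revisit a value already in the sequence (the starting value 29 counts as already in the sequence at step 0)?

29 = (4,5)_6 → 4² + 5² = 16 + 25 = 41
41 = (1,0,5)_6 → 1² + 0² + 5² = 1 + 0 + 25 = 26
26 = (4,2)_6 → 4² + 2² = 16 + 4 = 20
20 = (3,2)_6 → 3² + 2² = 9 + 4 = 13
13 = (2,1)_6 → 2² + 1² = 4 + 1 = 5
5 = (5)_6 → 5² = 25
25 = (4,1)_6 → 4² + 1² = 16 + 1 = 17
17 = (2,5)_6 → 2² + 5² = 4 + 25 = 29  — 29 repeats.
That took 8 steps.

8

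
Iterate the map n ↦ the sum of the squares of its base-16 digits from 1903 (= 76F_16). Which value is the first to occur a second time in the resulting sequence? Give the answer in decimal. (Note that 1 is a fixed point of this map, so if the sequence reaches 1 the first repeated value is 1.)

1903 = (7,6,15)_16 → 7² + 6² + 15² = 310
310 = (1,3,6)_16 → 1² + 3² + 6² = 46
46 = (2,14)_16 → 2² + 14² = 200
200 = (12,8)_16 → 12² + 8² = 208
208 = (13,0)_16 → 13² + 0² = 169
169 = (10,9)_16 → 10² + 9² = 181
181 = (11,5)_16 → 11² + 5² = 146
146 = (9,2)_16 → 9² + 2² = 85
85 = (5,5)_16 → 5² + 5² = 50
50 = (3,2)_16 → 3² + 2² = 13
13 = (13)_16 → 13² = 169  — 169 already appeared earlier.

169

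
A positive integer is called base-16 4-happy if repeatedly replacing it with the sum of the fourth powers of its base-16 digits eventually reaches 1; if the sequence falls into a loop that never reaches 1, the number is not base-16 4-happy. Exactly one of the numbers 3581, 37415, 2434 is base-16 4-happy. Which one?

3581: 3581 → 107747 → 48754 → 55474 → 47314 → 47314  — repeats 47314 (not base-16 4-happy)
37415: 37415 → 8994 → 129 → 4097 → 2 → 16 → 1  — reaches 1 (base-16 4-happy)
2434: 2434 → 10673 → 21219 → 39138 → 49089 → 86003 → 101588 → 53650 → 35139 → 10994 → 60657 → 109778 → 59314 → 55474 → 47314 → 47314  — repeats 47314 (not base-16 4-happy)

37415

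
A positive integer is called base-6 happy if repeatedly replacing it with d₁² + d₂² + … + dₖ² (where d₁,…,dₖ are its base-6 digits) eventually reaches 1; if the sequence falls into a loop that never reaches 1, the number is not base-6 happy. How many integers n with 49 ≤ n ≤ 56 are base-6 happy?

1

49: 49 → 6 → 1  (reaches 1)
50: 50 → 9 → 10 → 17 → 29 → 41 → 26 → 20 → 13 → 5 → 25 → 17  (repeats 17)
51: 51 → 14 → 8 → 5 → 25 → 17 → 29 → 41 → 26 → 20 → 13 → 5  (repeats 5)
52: 52 → 21 → 18 → 9 → 10 → 17 → 29 → 41 → 26 → 20 → 13 → 5 → 25 → 17  (repeats 17)
53: 53 → 30 → 25 → 17 → 29 → 41 → 26 → 20 → 13 → 5 → 25  (repeats 25)
54: 54 → 10 → 17 → 29 → 41 → 26 → 20 → 13 → 5 → 25 → 17  (repeats 17)
55: 55 → 11 → 26 → 20 → 13 → 5 → 25 → 17 → 29 → 41 → 26  (repeats 26)
56: 56 → 14 → 8 → 5 → 25 → 17 → 29 → 41 → 26 → 20 → 13 → 5  (repeats 5)
base-6 happy: 49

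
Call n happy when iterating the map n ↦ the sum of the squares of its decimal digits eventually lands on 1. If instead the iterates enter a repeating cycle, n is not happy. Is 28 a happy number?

28 → 2² + 8² = 68
68 → 6² + 8² = 100
100 → 1² + 0² + 0² = 1  — reached 1.

happy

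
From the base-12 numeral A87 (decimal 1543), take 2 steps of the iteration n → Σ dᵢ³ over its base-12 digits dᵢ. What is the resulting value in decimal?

1344

1543 = (10,8,7)_12 → 10³ + 8³ + 7³ = 1000 + 512 + 343 = 1855
1855 = (1,0,10,7)_12 → 1³ + 0³ + 10³ + 7³ = 1 + 0 + 1000 + 343 = 1344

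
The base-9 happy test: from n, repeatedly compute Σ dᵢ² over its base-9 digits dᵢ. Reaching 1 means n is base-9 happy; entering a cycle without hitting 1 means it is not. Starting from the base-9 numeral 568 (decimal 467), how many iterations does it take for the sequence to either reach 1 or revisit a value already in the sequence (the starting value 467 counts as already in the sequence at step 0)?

467 = (5,6,8)_9 → 5² + 6² + 8² = 25 + 36 + 64 = 125
125 = (1,4,8)_9 → 1² + 4² + 8² = 1 + 16 + 64 = 81
81 = (1,0,0)_9 → 1² + 0² + 0² = 1 + 0 + 0 = 1  — reached 1.
That took 3 steps.

3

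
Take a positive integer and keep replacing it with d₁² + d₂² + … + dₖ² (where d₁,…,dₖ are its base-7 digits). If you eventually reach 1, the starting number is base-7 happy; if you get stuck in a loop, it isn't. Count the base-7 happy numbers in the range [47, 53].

47: 47 → 61 → 27 → 45 → 45  — not base-7 happy
48: 48 → 72 → 14 → 4 → 16 → 8 → 2 → 4  — not base-7 happy
49: 49 → 1  — base-7 happy
50: 50 → 2 → 4 → 16 → 8 → 2  — not base-7 happy
51: 51 → 5 → 25 → 25  — not base-7 happy
52: 52 → 10 → 10  — not base-7 happy
53: 53 → 17 → 13 → 37 → 29 → 17  — not base-7 happy
base-7 happy: 49

1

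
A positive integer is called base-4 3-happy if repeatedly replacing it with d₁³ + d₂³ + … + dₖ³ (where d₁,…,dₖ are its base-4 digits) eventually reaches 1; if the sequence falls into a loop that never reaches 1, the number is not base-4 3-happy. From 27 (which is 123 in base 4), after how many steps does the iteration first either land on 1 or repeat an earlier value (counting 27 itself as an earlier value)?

27 = (1,2,3)_4 → 36
36 = (2,1,0)_4 → 9
9 = (2,1)_4 → 9  — 9 repeats.
That took 3 steps.

3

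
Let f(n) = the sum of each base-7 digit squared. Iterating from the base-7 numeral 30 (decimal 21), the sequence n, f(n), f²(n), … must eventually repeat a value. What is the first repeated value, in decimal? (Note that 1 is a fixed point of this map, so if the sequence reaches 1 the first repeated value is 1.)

21 = (3,0)_7 → 3² + 0² = 9
9 = (1,2)_7 → 1² + 2² = 5
5 = (5)_7 → 5² = 25
25 = (3,4)_7 → 3² + 4² = 25  — 25 already appeared earlier.

25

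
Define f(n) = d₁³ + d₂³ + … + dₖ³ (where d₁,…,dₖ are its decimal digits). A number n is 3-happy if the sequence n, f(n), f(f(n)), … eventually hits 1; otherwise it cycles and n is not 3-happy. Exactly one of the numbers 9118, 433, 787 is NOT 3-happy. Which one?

9118: 9118 → 1243 → 100 → 1  — reaches 1 (3-happy)
433: 433 → 118 → 514 → 190 → 730 → 370 → 370  — repeats 370 (not 3-happy)
787: 787 → 1198 → 1243 → 100 → 1  — reaches 1 (3-happy)

433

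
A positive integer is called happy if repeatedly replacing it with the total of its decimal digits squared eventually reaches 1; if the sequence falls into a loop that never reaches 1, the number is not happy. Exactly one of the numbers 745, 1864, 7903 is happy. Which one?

745: 745 → 90 → 81 → 65 → 61 → 37 → 58 → 89 → 145 → 42 → 20 → 4 → 16 → 37  — repeats 37 (not happy)
1864: 1864 → 117 → 51 → 26 → 40 → 16 → 37 → 58 → 89 → 145 → 42 → 20 → 4 → 16  — repeats 16 (not happy)
7903: 7903 → 139 → 91 → 82 → 68 → 100 → 1  — reaches 1 (happy)

7903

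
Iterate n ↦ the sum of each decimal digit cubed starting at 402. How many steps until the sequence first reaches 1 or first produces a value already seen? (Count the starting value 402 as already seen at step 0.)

4

402 → 4³ + 0³ + 2³ = 64 + 0 + 8 = 72
72 → 7³ + 2³ = 343 + 8 = 351
351 → 3³ + 5³ + 1³ = 27 + 125 + 1 = 153
153 → 1³ + 5³ + 3³ = 1 + 125 + 27 = 153  — 153 repeats.
That took 4 steps.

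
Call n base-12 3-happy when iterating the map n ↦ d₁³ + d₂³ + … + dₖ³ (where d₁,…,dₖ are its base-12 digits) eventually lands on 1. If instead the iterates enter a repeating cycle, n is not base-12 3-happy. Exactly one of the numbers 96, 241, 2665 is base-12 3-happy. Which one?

96: 96 → 512 → 755 → 1464 → 1008 → 343 → 415 → 1351 → 1136 → 1855 → 1344 → 793 → 342 → 288 → 8 → 512  — repeats 512 (not base-12 3-happy)
241: 241 → 514 → 1243 → 1198 → 1539 → 1539  — repeats 1539 (not base-12 3-happy)
2665: 2665 → 434 → 35 → 1339 → 1099 → 1029 → 1073 → 593 → 190 → 1028 → 856 → 1520 → 1728 → 1  — reaches 1 (base-12 3-happy)

2665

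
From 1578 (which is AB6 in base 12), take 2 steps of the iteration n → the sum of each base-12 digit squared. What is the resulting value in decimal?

1578 = (10,11,6)_12 → 10² + 11² + 6² = 100 + 121 + 36 = 257
257 = (1,9,5)_12 → 1² + 9² + 5² = 1 + 81 + 25 = 107

107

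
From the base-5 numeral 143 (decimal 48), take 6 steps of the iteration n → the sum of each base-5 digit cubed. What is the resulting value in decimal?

28

48 = (1,4,3)_5 → 92
92 = (3,3,2)_5 → 62
62 = (2,2,2)_5 → 24
24 = (4,4)_5 → 128
128 = (1,0,0,3)_5 → 28
28 = (1,0,3)_5 → 28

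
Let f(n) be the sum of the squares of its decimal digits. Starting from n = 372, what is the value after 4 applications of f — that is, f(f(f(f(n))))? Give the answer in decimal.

37

372 → 3² + 7² + 2² = 62
62 → 6² + 2² = 40
40 → 4² + 0² = 16
16 → 1² + 6² = 37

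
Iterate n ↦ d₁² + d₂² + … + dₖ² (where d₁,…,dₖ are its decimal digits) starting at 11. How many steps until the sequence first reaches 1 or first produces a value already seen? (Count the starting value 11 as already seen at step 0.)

11 → 1² + 1² = 1 + 1 = 2
2 → 2² = 4
4 → 4² = 16
16 → 1² + 6² = 1 + 36 = 37
37 → 3² + 7² = 9 + 49 = 58
58 → 5² + 8² = 25 + 64 = 89
89 → 8² + 9² = 64 + 81 = 145
145 → 1² + 4² + 5² = 1 + 16 + 25 = 42
42 → 4² + 2² = 16 + 4 = 20
20 → 2² + 0² = 4 + 0 = 4  — 4 repeats.
That took 10 steps.

10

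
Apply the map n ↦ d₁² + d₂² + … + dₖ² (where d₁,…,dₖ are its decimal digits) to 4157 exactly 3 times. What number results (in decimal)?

68

4157 → 4² + 1² + 5² + 7² = 16 + 1 + 25 + 49 = 91
91 → 9² + 1² = 81 + 1 = 82
82 → 8² + 2² = 64 + 4 = 68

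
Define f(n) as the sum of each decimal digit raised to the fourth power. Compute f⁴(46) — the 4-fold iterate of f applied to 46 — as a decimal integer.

2739

46 → 4⁴ + 6⁴ = 256 + 1296 = 1552
1552 → 1⁴ + 5⁴ + 5⁴ + 2⁴ = 1 + 625 + 625 + 16 = 1267
1267 → 1⁴ + 2⁴ + 6⁴ + 7⁴ = 1 + 16 + 1296 + 2401 = 3714
3714 → 3⁴ + 7⁴ + 1⁴ + 4⁴ = 81 + 2401 + 1 + 256 = 2739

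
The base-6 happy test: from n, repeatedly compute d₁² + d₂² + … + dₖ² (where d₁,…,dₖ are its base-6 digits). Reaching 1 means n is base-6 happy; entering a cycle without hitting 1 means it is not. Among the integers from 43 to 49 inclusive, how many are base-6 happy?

43: 43 → 3 → 9 → 10 → 17 → 29 → 41 → 26 → 20 → 13 → 5 → 25 → 17  — not base-6 happy
44: 44 → 6 → 1  — base-6 happy
45: 45 → 11 → 26 → 20 → 13 → 5 → 25 → 17 → 29 → 41 → 26  — not base-6 happy
46: 46 → 18 → 9 → 10 → 17 → 29 → 41 → 26 → 20 → 13 → 5 → 25 → 17  — not base-6 happy
47: 47 → 27 → 25 → 17 → 29 → 41 → 26 → 20 → 13 → 5 → 25  — not base-6 happy
48: 48 → 5 → 25 → 17 → 29 → 41 → 26 → 20 → 13 → 5  — not base-6 happy
49: 49 → 6 → 1  — base-6 happy
base-6 happy: 44, 49

2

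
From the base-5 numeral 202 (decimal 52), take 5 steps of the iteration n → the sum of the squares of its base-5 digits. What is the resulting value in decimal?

52 = (2,0,2)_5 → 2² + 0² + 2² = 4 + 0 + 4 = 8
8 = (1,3)_5 → 1² + 3² = 1 + 9 = 10
10 = (2,0)_5 → 2² + 0² = 4 + 0 = 4
4 = (4)_5 → 4² = 16
16 = (3,1)_5 → 3² + 1² = 9 + 1 = 10

10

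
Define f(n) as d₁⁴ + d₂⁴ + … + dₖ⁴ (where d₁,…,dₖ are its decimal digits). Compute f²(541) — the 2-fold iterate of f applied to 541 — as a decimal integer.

541 → 882
882 → 8208

8208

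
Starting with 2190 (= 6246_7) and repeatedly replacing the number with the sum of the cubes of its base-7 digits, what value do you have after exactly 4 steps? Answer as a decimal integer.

2190 = (6,2,4,6)_7 → 504
504 = (1,3,2,0)_7 → 36
36 = (5,1)_7 → 126
126 = (2,4,0)_7 → 72

72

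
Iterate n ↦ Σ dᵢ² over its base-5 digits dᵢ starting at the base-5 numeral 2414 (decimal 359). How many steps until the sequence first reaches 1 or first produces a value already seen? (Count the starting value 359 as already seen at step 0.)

359 = (2,4,1,4)_5 → 2² + 4² + 1² + 4² = 4 + 16 + 1 + 16 = 37
37 = (1,2,2)_5 → 1² + 2² + 2² = 1 + 4 + 4 = 9
9 = (1,4)_5 → 1² + 4² = 1 + 16 = 17
17 = (3,2)_5 → 3² + 2² = 9 + 4 = 13
13 = (2,3)_5 → 2² + 3² = 4 + 9 = 13  — 13 repeats.
That took 5 steps.

5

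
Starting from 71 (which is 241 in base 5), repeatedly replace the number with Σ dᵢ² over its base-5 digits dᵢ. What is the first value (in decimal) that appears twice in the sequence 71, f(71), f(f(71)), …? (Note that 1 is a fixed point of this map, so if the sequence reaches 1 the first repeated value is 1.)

71 = (2,4,1)_5 → 2² + 4² + 1² = 4 + 16 + 1 = 21
21 = (4,1)_5 → 4² + 1² = 16 + 1 = 17
17 = (3,2)_5 → 3² + 2² = 9 + 4 = 13
13 = (2,3)_5 → 2² + 3² = 4 + 9 = 13  — 13 already appeared earlier.

13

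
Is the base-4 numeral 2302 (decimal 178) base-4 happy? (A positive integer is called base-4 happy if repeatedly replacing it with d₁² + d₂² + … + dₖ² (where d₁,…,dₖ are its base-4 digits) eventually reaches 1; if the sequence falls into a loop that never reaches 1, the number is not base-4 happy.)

base-4 happy

178 = (2,3,0,2)_4 → 2² + 3² + 0² + 2² = 4 + 9 + 0 + 4 = 17
17 = (1,0,1)_4 → 1² + 0² + 1² = 1 + 0 + 1 = 2
2 = (2)_4 → 2² = 4
4 = (1,0)_4 → 1² + 0² = 1 + 0 = 1  — reached 1.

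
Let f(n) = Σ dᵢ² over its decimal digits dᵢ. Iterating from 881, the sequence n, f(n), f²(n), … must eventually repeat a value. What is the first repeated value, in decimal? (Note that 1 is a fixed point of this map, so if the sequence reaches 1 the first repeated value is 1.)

1

881 → 8² + 8² + 1² = 64 + 64 + 1 = 129
129 → 1² + 2² + 9² = 1 + 4 + 81 = 86
86 → 8² + 6² = 64 + 36 = 100
100 → 1² + 0² + 0² = 1 + 0 + 0 = 1  — reached the fixed point 1.
1 → 1, so 1 is the first repeated value.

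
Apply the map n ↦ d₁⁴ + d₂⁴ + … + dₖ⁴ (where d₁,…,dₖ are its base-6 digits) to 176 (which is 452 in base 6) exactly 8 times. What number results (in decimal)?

176 = (4,5,2)_6 → 4⁴ + 5⁴ + 2⁴ = 897
897 = (4,0,5,3)_6 → 4⁴ + 0⁴ + 5⁴ + 3⁴ = 962
962 = (4,2,4,2)_6 → 4⁴ + 2⁴ + 4⁴ + 2⁴ = 544
544 = (2,3,0,4)_6 → 2⁴ + 3⁴ + 0⁴ + 4⁴ = 353
353 = (1,3,4,5)_6 → 1⁴ + 3⁴ + 4⁴ + 5⁴ = 963
963 = (4,2,4,3)_6 → 4⁴ + 2⁴ + 4⁴ + 3⁴ = 609
609 = (2,4,5,3)_6 → 2⁴ + 4⁴ + 5⁴ + 3⁴ = 978
978 = (4,3,1,0)_6 → 4⁴ + 3⁴ + 1⁴ + 0⁴ = 338

338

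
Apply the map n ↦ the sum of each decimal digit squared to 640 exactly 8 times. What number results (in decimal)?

640 → 52
52 → 29
29 → 85
85 → 89
89 → 145
145 → 42
42 → 20
20 → 4

4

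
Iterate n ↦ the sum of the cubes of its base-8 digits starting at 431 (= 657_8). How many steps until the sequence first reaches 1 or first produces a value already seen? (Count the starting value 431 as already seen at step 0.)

431 = (6,5,7)_8 → 684
684 = (1,2,5,4)_8 → 198
198 = (3,0,6)_8 → 243
243 = (3,6,3)_8 → 270
270 = (4,1,6)_8 → 281
281 = (4,3,1)_8 → 92
92 = (1,3,4)_8 → 92  — 92 repeats.
That took 7 steps.

7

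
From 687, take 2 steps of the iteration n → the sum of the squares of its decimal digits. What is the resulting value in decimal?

98

687 → 6² + 8² + 7² = 36 + 64 + 49 = 149
149 → 1² + 4² + 9² = 1 + 16 + 81 = 98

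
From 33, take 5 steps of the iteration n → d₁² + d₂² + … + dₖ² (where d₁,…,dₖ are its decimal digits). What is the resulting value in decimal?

33 → 3² + 3² = 18
18 → 1² + 8² = 65
65 → 6² + 5² = 61
61 → 6² + 1² = 37
37 → 3² + 7² = 58

58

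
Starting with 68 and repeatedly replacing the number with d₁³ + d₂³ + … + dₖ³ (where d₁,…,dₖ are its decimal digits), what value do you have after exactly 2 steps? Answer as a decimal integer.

863

68 → 6³ + 8³ = 728
728 → 7³ + 2³ + 8³ = 863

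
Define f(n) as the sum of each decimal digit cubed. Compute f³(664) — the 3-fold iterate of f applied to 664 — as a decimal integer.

664 → 496
496 → 1009
1009 → 730

730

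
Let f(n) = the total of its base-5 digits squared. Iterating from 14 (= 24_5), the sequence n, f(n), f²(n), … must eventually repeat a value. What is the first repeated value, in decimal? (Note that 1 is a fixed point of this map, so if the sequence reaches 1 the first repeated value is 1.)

14 = (2,4)_5 → 20
20 = (4,0)_5 → 16
16 = (3,1)_5 → 10
10 = (2,0)_5 → 4
4 = (4)_5 → 16  — 16 already appeared earlier.

16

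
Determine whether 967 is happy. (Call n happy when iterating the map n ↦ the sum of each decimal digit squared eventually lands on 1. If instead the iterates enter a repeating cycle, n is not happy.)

967 → 166
166 → 73
73 → 58
58 → 89
89 → 145
145 → 42
42 → 20
20 → 4
4 → 16
16 → 37
37 → 58  — 58 already seen; the sequence cycles without reaching 1.

not happy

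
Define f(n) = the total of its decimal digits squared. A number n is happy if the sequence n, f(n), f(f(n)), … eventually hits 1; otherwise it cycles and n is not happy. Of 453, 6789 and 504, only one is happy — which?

6789

453: 453 → 50 → 25 → 29 → 85 → 89 → 145 → 42 → 20 → 4 → 16 → 37 → 58 → 89  — repeats 89 (not happy)
6789: 6789 → 230 → 13 → 10 → 1  — reaches 1 (happy)
504: 504 → 41 → 17 → 50 → 25 → 29 → 85 → 89 → 145 → 42 → 20 → 4 → 16 → 37 → 58 → 89  — repeats 89 (not happy)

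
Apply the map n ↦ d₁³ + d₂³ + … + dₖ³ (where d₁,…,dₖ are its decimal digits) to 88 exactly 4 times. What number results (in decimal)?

370

88 → 1024
1024 → 73
73 → 370
370 → 370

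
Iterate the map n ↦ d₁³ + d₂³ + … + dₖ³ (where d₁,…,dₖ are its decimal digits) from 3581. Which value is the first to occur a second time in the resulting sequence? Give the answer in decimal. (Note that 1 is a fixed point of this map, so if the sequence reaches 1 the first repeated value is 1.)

3581 → 3³ + 5³ + 8³ + 1³ = 665
665 → 6³ + 6³ + 5³ = 557
557 → 5³ + 5³ + 7³ = 593
593 → 5³ + 9³ + 3³ = 881
881 → 8³ + 8³ + 1³ = 1025
1025 → 1³ + 0³ + 2³ + 5³ = 134
134 → 1³ + 3³ + 4³ = 92
92 → 9³ + 2³ = 737
737 → 7³ + 3³ + 7³ = 713
713 → 7³ + 1³ + 3³ = 371
371 → 3³ + 7³ + 1³ = 371  — 371 already appeared earlier.

371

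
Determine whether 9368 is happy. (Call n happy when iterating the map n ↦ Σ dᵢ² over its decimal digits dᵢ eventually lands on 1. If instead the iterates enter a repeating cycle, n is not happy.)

9368 → 9² + 3² + 6² + 8² = 81 + 9 + 36 + 64 = 190
190 → 1² + 9² + 0² = 1 + 81 + 0 = 82
82 → 8² + 2² = 64 + 4 = 68
68 → 6² + 8² = 36 + 64 = 100
100 → 1² + 0² + 0² = 1 + 0 + 0 = 1  — reached 1.

happy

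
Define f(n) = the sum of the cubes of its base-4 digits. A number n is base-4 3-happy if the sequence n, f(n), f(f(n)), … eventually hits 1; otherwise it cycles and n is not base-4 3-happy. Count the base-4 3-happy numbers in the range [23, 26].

23: 23 → 29 → 29  — not base-4 3-happy
24: 24 → 9 → 9  — not base-4 3-happy
25: 25 → 10 → 16 → 1  — base-4 3-happy
26: 26 → 17 → 2 → 8 → 8  — not base-4 3-happy
base-4 3-happy: 25

1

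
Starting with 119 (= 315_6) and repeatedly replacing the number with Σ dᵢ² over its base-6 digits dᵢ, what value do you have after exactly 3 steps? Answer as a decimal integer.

119 = (3,1,5)_6 → 3² + 1² + 5² = 35
35 = (5,5)_6 → 5² + 5² = 50
50 = (1,2,2)_6 → 1² + 2² + 2² = 9

9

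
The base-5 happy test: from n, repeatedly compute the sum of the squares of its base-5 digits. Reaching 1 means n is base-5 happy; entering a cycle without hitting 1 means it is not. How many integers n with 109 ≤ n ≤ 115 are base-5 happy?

2

109: 109 → 33 → 11 → 5 → 1  (reaches 1)
110: 110 → 20 → 16 → 10 → 4 → 16  (repeats 16)
111: 111 → 21 → 17 → 13 → 13  (repeats 13)
112: 112 → 24 → 32 → 6 → 2 → 4 → 16 → 10 → 4  (repeats 4)
113: 113 → 29 → 17 → 13 → 13  (repeats 13)
114: 114 → 36 → 6 → 2 → 4 → 16 → 10 → 4  (repeats 4)
115: 115 → 25 → 1  (reaches 1)
base-5 happy: 109, 115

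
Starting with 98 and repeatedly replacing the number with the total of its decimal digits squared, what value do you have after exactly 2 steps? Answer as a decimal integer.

42

98 → 9² + 8² = 81 + 64 = 145
145 → 1² + 4² + 5² = 1 + 16 + 25 = 42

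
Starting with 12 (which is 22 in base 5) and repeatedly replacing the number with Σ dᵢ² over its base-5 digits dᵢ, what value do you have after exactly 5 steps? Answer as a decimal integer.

12 = (2,2)_5 → 2² + 2² = 4 + 4 = 8
8 = (1,3)_5 → 1² + 3² = 1 + 9 = 10
10 = (2,0)_5 → 2² + 0² = 4 + 0 = 4
4 = (4)_5 → 4² = 16
16 = (3,1)_5 → 3² + 1² = 9 + 1 = 10

10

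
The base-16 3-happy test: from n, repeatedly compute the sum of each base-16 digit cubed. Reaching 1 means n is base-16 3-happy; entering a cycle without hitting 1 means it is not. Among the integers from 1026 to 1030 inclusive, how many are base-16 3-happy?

1

1026: 1026 → 72 → 576 → 72  (repeats 72)
1027: 1027 → 91 → 1456 → 1456  (repeats 1456)
1028: 1028 → 128 → 512 → 8 → 512  (repeats 512)
1029: 1029 → 189 → 3528 → 4437 → 252 → 5103 → 6147 → 540 → 1737 → 2673 → 1344 → 189  (repeats 189)
1030: 1030 → 280 → 514 → 16 → 1  (reaches 1)
base-16 3-happy: 1030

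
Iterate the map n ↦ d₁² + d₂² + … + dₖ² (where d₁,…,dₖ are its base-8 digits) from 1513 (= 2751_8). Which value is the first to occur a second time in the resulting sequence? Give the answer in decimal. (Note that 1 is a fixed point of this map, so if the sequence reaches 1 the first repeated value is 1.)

25

1513 = (2,7,5,1)_8 → 79
79 = (1,1,7)_8 → 51
51 = (6,3)_8 → 45
45 = (5,5)_8 → 50
50 = (6,2)_8 → 40
40 = (5,0)_8 → 25
25 = (3,1)_8 → 10
10 = (1,2)_8 → 5
5 = (5)_8 → 25  — 25 already appeared earlier.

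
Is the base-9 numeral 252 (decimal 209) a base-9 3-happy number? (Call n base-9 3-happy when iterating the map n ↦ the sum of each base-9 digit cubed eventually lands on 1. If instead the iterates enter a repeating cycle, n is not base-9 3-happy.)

209 = (2,5,2)_9 → 2³ + 5³ + 2³ = 8 + 125 + 8 = 141
141 = (1,6,6)_9 → 1³ + 6³ + 6³ = 1 + 216 + 216 = 433
433 = (5,3,1)_9 → 5³ + 3³ + 1³ = 125 + 27 + 1 = 153
153 = (1,8,0)_9 → 1³ + 8³ + 0³ = 1 + 512 + 0 = 513
513 = (6,3,0)_9 → 6³ + 3³ + 0³ = 216 + 27 + 0 = 243
243 = (3,0,0)_9 → 3³ + 0³ + 0³ = 27 + 0 + 0 = 27
27 = (3,0)_9 → 3³ + 0³ = 27 + 0 = 27  — 27 already seen; the sequence cycles without reaching 1.

not base-9 3-happy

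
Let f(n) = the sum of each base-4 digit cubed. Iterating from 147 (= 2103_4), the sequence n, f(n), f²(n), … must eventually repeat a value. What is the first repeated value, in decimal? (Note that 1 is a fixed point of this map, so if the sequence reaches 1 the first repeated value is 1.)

9

147 = (2,1,0,3)_4 → 2³ + 1³ + 0³ + 3³ = 8 + 1 + 0 + 27 = 36
36 = (2,1,0)_4 → 2³ + 1³ + 0³ = 8 + 1 + 0 = 9
9 = (2,1)_4 → 2³ + 1³ = 8 + 1 = 9  — 9 already appeared earlier.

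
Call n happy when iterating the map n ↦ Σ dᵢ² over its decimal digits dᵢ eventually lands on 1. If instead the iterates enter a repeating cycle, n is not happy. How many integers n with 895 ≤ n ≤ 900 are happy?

1

895: 895 → 170 → 50 → 25 → 29 → 85 → 89 → 145 → 42 → 20 → 4 → 16 → 37 → 58 → 89  — not happy
896: 896 → 181 → 66 → 72 → 53 → 34 → 25 → 29 → 85 → 89 → 145 → 42 → 20 → 4 → 16 → 37 → 58 → 89  — not happy
897: 897 → 194 → 98 → 145 → 42 → 20 → 4 → 16 → 37 → 58 → 89 → 145  — not happy
898: 898 → 209 → 85 → 89 → 145 → 42 → 20 → 4 → 16 → 37 → 58 → 89  — not happy
899: 899 → 226 → 44 → 32 → 13 → 10 → 1  — happy
900: 900 → 81 → 65 → 61 → 37 → 58 → 89 → 145 → 42 → 20 → 4 → 16 → 37  — not happy
happy: 899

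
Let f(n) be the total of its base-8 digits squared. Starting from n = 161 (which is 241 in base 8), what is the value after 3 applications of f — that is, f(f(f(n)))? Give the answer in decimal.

161 = (2,4,1)_8 → 2² + 4² + 1² = 4 + 16 + 1 = 21
21 = (2,5)_8 → 2² + 5² = 4 + 25 = 29
29 = (3,5)_8 → 3² + 5² = 9 + 25 = 34

34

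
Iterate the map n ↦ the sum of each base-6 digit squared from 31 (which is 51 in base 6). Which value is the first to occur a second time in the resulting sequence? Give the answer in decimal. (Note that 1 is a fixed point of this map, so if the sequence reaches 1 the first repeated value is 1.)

31 = (5,1)_6 → 5² + 1² = 26
26 = (4,2)_6 → 4² + 2² = 20
20 = (3,2)_6 → 3² + 2² = 13
13 = (2,1)_6 → 2² + 1² = 5
5 = (5)_6 → 5² = 25
25 = (4,1)_6 → 4² + 1² = 17
17 = (2,5)_6 → 2² + 5² = 29
29 = (4,5)_6 → 4² + 5² = 41
41 = (1,0,5)_6 → 1² + 0² + 5² = 26  — 26 already appeared earlier.

26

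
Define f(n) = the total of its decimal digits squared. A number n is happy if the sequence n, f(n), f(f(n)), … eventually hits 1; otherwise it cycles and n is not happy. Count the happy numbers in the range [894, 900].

1

894: 894 → 161 → 38 → 73 → 58 → 89 → 145 → 42 → 20 → 4 → 16 → 37 → 58  — not happy
895: 895 → 170 → 50 → 25 → 29 → 85 → 89 → 145 → 42 → 20 → 4 → 16 → 37 → 58 → 89  — not happy
896: 896 → 181 → 66 → 72 → 53 → 34 → 25 → 29 → 85 → 89 → 145 → 42 → 20 → 4 → 16 → 37 → 58 → 89  — not happy
897: 897 → 194 → 98 → 145 → 42 → 20 → 4 → 16 → 37 → 58 → 89 → 145  — not happy
898: 898 → 209 → 85 → 89 → 145 → 42 → 20 → 4 → 16 → 37 → 58 → 89  — not happy
899: 899 → 226 → 44 → 32 → 13 → 10 → 1  — happy
900: 900 → 81 → 65 → 61 → 37 → 58 → 89 → 145 → 42 → 20 → 4 → 16 → 37  — not happy
happy: 899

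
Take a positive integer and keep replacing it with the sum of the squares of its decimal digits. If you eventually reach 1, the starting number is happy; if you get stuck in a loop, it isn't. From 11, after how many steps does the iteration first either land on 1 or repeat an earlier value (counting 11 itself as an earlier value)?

11 → 1² + 1² = 2
2 → 2² = 4
4 → 4² = 16
16 → 1² + 6² = 37
37 → 3² + 7² = 58
58 → 5² + 8² = 89
89 → 8² + 9² = 145
145 → 1² + 4² + 5² = 42
42 → 4² + 2² = 20
20 → 2² + 0² = 4  — 4 repeats.
That took 10 steps.

10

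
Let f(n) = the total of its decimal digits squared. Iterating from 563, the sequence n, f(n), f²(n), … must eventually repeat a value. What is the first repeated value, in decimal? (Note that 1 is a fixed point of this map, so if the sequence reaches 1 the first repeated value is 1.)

563 → 5² + 6² + 3² = 25 + 36 + 9 = 70
70 → 7² + 0² = 49 + 0 = 49
49 → 4² + 9² = 16 + 81 = 97
97 → 9² + 7² = 81 + 49 = 130
130 → 1² + 3² + 0² = 1 + 9 + 0 = 10
10 → 1² + 0² = 1 + 0 = 1  — reached the fixed point 1.
1 → 1, so 1 is the first repeated value.

1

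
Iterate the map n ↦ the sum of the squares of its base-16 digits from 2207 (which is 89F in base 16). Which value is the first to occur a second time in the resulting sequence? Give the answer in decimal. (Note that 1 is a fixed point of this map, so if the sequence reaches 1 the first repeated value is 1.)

2207 = (8,9,15)_16 → 8² + 9² + 15² = 64 + 81 + 225 = 370
370 = (1,7,2)_16 → 1² + 7² + 2² = 1 + 49 + 4 = 54
54 = (3,6)_16 → 3² + 6² = 9 + 36 = 45
45 = (2,13)_16 → 2² + 13² = 4 + 169 = 173
173 = (10,13)_16 → 10² + 13² = 100 + 169 = 269
269 = (1,0,13)_16 → 1² + 0² + 13² = 1 + 0 + 169 = 170
170 = (10,10)_16 → 10² + 10² = 100 + 100 = 200
200 = (12,8)_16 → 12² + 8² = 144 + 64 = 208
208 = (13,0)_16 → 13² + 0² = 169 + 0 = 169
169 = (10,9)_16 → 10² + 9² = 100 + 81 = 181
181 = (11,5)_16 → 11² + 5² = 121 + 25 = 146
146 = (9,2)_16 → 9² + 2² = 81 + 4 = 85
85 = (5,5)_16 → 5² + 5² = 25 + 25 = 50
50 = (3,2)_16 → 3² + 2² = 9 + 4 = 13
13 = (13)_16 → 13² = 169  — 169 already appeared earlier.

169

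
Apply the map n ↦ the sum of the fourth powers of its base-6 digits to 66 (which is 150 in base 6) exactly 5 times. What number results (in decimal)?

66 = (1,5,0)_6 → 1⁴ + 5⁴ + 0⁴ = 1 + 625 + 0 = 626
626 = (2,5,2,2)_6 → 2⁴ + 5⁴ + 2⁴ + 2⁴ = 16 + 625 + 16 + 16 = 673
673 = (3,0,4,1)_6 → 3⁴ + 0⁴ + 4⁴ + 1⁴ = 81 + 0 + 256 + 1 = 338
338 = (1,3,2,2)_6 → 1⁴ + 3⁴ + 2⁴ + 2⁴ = 1 + 81 + 16 + 16 = 114
114 = (3,1,0)_6 → 3⁴ + 1⁴ + 0⁴ = 81 + 1 + 0 = 82

82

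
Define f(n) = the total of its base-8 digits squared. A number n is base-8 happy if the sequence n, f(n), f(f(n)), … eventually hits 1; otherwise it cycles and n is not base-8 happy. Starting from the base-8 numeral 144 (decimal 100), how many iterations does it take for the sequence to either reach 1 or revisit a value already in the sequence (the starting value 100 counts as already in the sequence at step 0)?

100 = (1,4,4)_8 → 1² + 4² + 4² = 1 + 16 + 16 = 33
33 = (4,1)_8 → 4² + 1² = 16 + 1 = 17
17 = (2,1)_8 → 2² + 1² = 4 + 1 = 5
5 = (5)_8 → 5² = 25
25 = (3,1)_8 → 3² + 1² = 9 + 1 = 10
10 = (1,2)_8 → 1² + 2² = 1 + 4 = 5  — 5 repeats.
That took 6 steps.

6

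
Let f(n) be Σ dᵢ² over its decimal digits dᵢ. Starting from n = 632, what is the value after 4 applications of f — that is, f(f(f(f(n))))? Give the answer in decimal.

10

632 → 49
49 → 97
97 → 130
130 → 10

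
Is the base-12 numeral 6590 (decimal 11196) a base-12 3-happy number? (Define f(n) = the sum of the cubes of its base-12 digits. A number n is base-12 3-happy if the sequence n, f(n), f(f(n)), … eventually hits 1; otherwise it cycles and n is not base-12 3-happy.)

11196 = (6,5,9,0)_12 → 6³ + 5³ + 9³ + 0³ = 216 + 125 + 729 + 0 = 1070
1070 = (7,5,2)_12 → 7³ + 5³ + 2³ = 343 + 125 + 8 = 476
476 = (3,3,8)_12 → 3³ + 3³ + 8³ = 27 + 27 + 512 = 566
566 = (3,11,2)_12 → 3³ + 11³ + 2³ = 27 + 1331 + 8 = 1366
1366 = (9,5,10)_12 → 9³ + 5³ + 10³ = 729 + 125 + 1000 = 1854
1854 = (1,0,10,6)_12 → 1³ + 0³ + 10³ + 6³ = 1 + 0 + 1000 + 216 = 1217
1217 = (8,5,5)_12 → 8³ + 5³ + 5³ = 512 + 125 + 125 = 762
762 = (5,3,6)_12 → 5³ + 3³ + 6³ = 125 + 27 + 216 = 368
368 = (2,6,8)_12 → 2³ + 6³ + 8³ = 8 + 216 + 512 = 736
736 = (5,1,4)_12 → 5³ + 1³ + 4³ = 125 + 1 + 64 = 190
190 = (1,3,10)_12 → 1³ + 3³ + 10³ = 1 + 27 + 1000 = 1028
1028 = (7,1,8)_12 → 7³ + 1³ + 8³ = 343 + 1 + 512 = 856
856 = (5,11,4)_12 → 5³ + 11³ + 4³ = 125 + 1331 + 64 = 1520
1520 = (10,6,8)_12 → 10³ + 6³ + 8³ = 1000 + 216 + 512 = 1728
1728 = (1,0,0,0)_12 → 1³ + 0³ + 0³ + 0³ = 1 + 0 + 0 + 0 = 1  — reached 1.

base-12 3-happy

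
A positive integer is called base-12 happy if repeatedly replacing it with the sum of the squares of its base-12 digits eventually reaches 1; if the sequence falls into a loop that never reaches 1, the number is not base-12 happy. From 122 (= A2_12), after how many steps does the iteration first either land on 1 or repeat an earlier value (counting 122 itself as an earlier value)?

11

122 = (10,2)_12 → 104
104 = (8,8)_12 → 128
128 = (10,8)_12 → 164
164 = (1,1,8)_12 → 66
66 = (5,6)_12 → 61
61 = (5,1)_12 → 26
26 = (2,2)_12 → 8
8 = (8)_12 → 64
64 = (5,4)_12 → 41
41 = (3,5)_12 → 34
34 = (2,10)_12 → 104  — 104 repeats.
That took 11 steps.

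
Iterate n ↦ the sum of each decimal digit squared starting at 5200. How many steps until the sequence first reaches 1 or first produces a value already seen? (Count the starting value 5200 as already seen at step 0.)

11

5200 → 5² + 2² + 0² + 0² = 29
29 → 2² + 9² = 85
85 → 8² + 5² = 89
89 → 8² + 9² = 145
145 → 1² + 4² + 5² = 42
42 → 4² + 2² = 20
20 → 2² + 0² = 4
4 → 4² = 16
16 → 1² + 6² = 37
37 → 3² + 7² = 58
58 → 5² + 8² = 89  — 89 repeats.
That took 11 steps.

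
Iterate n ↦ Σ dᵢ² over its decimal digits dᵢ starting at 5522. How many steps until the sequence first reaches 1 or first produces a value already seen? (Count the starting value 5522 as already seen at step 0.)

5522 → 58
58 → 89
89 → 145
145 → 42
42 → 20
20 → 4
4 → 16
16 → 37
37 → 58  — 58 repeats.
That took 9 steps.

9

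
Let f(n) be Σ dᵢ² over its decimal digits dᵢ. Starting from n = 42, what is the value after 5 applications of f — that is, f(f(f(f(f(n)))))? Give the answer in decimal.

42 → 4² + 2² = 20
20 → 2² + 0² = 4
4 → 4² = 16
16 → 1² + 6² = 37
37 → 3² + 7² = 58

58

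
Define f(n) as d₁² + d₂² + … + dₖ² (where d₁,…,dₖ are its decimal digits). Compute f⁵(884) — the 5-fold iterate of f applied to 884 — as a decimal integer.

61

884 → 8² + 8² + 4² = 64 + 64 + 16 = 144
144 → 1² + 4² + 4² = 1 + 16 + 16 = 33
33 → 3² + 3² = 9 + 9 = 18
18 → 1² + 8² = 1 + 64 = 65
65 → 6² + 5² = 36 + 25 = 61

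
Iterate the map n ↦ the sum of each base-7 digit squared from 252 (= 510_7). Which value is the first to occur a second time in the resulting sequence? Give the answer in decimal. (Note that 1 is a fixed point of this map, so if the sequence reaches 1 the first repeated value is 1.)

252 = (5,1,0)_7 → 5² + 1² + 0² = 25 + 1 + 0 = 26
26 = (3,5)_7 → 3² + 5² = 9 + 25 = 34
34 = (4,6)_7 → 4² + 6² = 16 + 36 = 52
52 = (1,0,3)_7 → 1² + 0² + 3² = 1 + 0 + 9 = 10
10 = (1,3)_7 → 1² + 3² = 1 + 9 = 10  — 10 already appeared earlier.

10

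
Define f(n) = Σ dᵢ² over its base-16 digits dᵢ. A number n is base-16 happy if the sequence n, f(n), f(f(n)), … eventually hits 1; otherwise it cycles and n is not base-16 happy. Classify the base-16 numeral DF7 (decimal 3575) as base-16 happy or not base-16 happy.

not base-16 happy

3575 = (13,15,7)_16 → 13² + 15² + 7² = 443
443 = (1,11,11)_16 → 1² + 11² + 11² = 243
243 = (15,3)_16 → 15² + 3² = 234
234 = (14,10)_16 → 14² + 10² = 296
296 = (1,2,8)_16 → 1² + 2² + 8² = 69
69 = (4,5)_16 → 4² + 5² = 41
41 = (2,9)_16 → 2² + 9² = 85
85 = (5,5)_16 → 5² + 5² = 50
50 = (3,2)_16 → 3² + 2² = 13
13 = (13)_16 → 13² = 169
169 = (10,9)_16 → 10² + 9² = 181
181 = (11,5)_16 → 11² + 5² = 146
146 = (9,2)_16 → 9² + 2² = 85  — 85 already seen; the sequence cycles without reaching 1.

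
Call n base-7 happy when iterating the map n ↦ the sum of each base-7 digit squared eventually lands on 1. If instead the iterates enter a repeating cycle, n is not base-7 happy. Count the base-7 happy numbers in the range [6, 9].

1

6: 6 → 36 → 26 → 34 → 52 → 10 → 10  — not base-7 happy
7: 7 → 1  — base-7 happy
8: 8 → 2 → 4 → 16 → 8  — not base-7 happy
9: 9 → 5 → 25 → 25  — not base-7 happy
base-7 happy: 7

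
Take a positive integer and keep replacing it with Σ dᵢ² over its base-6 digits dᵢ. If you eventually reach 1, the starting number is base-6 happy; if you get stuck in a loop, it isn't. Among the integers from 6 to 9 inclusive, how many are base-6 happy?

6: 6 → 1  — base-6 happy
7: 7 → 2 → 4 → 16 → 20 → 13 → 5 → 25 → 17 → 29 → 41 → 26 → 20  — not base-6 happy
8: 8 → 5 → 25 → 17 → 29 → 41 → 26 → 20 → 13 → 5  — not base-6 happy
9: 9 → 10 → 17 → 29 → 41 → 26 → 20 → 13 → 5 → 25 → 17  — not base-6 happy
base-6 happy: 6

1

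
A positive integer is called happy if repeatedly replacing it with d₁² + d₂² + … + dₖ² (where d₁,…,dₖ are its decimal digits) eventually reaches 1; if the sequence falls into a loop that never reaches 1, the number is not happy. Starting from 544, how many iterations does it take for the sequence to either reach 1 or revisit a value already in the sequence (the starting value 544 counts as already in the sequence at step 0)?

544 → 5² + 4² + 4² = 57
57 → 5² + 7² = 74
74 → 7² + 4² = 65
65 → 6² + 5² = 61
61 → 6² + 1² = 37
37 → 3² + 7² = 58
58 → 5² + 8² = 89
89 → 8² + 9² = 145
145 → 1² + 4² + 5² = 42
42 → 4² + 2² = 20
20 → 2² + 0² = 4
4 → 4² = 16
16 → 1² + 6² = 37  — 37 repeats.
That took 13 steps.

13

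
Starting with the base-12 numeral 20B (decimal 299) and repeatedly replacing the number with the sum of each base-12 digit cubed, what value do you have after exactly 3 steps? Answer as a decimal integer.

299 = (2,0,11)_12 → 2³ + 0³ + 11³ = 8 + 0 + 1331 = 1339
1339 = (9,3,7)_12 → 9³ + 3³ + 7³ = 729 + 27 + 343 = 1099
1099 = (7,7,7)_12 → 7³ + 7³ + 7³ = 343 + 343 + 343 = 1029

1029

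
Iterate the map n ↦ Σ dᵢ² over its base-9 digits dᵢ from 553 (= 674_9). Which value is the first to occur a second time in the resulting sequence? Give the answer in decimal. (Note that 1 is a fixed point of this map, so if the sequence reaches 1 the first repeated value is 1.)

1

553 = (6,7,4)_9 → 101
101 = (1,2,2)_9 → 9
9 = (1,0)_9 → 1  — reached the fixed point 1.
1 → 1, so 1 is the first repeated value.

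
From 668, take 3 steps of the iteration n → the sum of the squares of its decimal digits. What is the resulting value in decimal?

668 → 136
136 → 46
46 → 52

52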